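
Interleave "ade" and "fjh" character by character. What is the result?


Interleaving "ade" and "fjh":
  Position 0: 'a' from first, 'f' from second => "af"
  Position 1: 'd' from first, 'j' from second => "dj"
  Position 2: 'e' from first, 'h' from second => "eh"
Result: afdjeh

afdjeh


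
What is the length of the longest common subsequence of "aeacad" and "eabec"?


LCS of "aeacad" and "eabec"
DP table:
           e    a    b    e    c
      0    0    0    0    0    0
  a   0    0    1    1    1    1
  e   0    1    1    1    2    2
  a   0    1    2    2    2    2
  c   0    1    2    2    2    3
  a   0    1    2    2    2    3
  d   0    1    2    2    2    3
LCS length = dp[6][5] = 3

3


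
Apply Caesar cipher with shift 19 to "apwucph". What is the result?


Caesar cipher: shift "apwucph" by 19
  'a' (pos 0) + 19 = pos 19 = 't'
  'p' (pos 15) + 19 = pos 8 = 'i'
  'w' (pos 22) + 19 = pos 15 = 'p'
  'u' (pos 20) + 19 = pos 13 = 'n'
  'c' (pos 2) + 19 = pos 21 = 'v'
  'p' (pos 15) + 19 = pos 8 = 'i'
  'h' (pos 7) + 19 = pos 0 = 'a'
Result: tipnvia

tipnvia


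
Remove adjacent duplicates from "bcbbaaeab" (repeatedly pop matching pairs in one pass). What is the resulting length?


Input: bcbbaaeab
Stack-based adjacent duplicate removal:
  Read 'b': push. Stack: b
  Read 'c': push. Stack: bc
  Read 'b': push. Stack: bcb
  Read 'b': matches stack top 'b' => pop. Stack: bc
  Read 'a': push. Stack: bca
  Read 'a': matches stack top 'a' => pop. Stack: bc
  Read 'e': push. Stack: bce
  Read 'a': push. Stack: bcea
  Read 'b': push. Stack: bceab
Final stack: "bceab" (length 5)

5


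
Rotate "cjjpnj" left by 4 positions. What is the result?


Input: "cjjpnj", rotate left by 4
First 4 characters: "cjjp"
Remaining characters: "nj"
Concatenate remaining + first: "nj" + "cjjp" = "njcjjp"

njcjjp


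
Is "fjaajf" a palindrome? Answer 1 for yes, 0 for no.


Input: fjaajf
Reversed: fjaajf
  Compare pos 0 ('f') with pos 5 ('f'): match
  Compare pos 1 ('j') with pos 4 ('j'): match
  Compare pos 2 ('a') with pos 3 ('a'): match
Result: palindrome

1


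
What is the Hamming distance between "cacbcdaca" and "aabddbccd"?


Comparing "cacbcdaca" and "aabddbccd" position by position:
  Position 0: 'c' vs 'a' => differ
  Position 1: 'a' vs 'a' => same
  Position 2: 'c' vs 'b' => differ
  Position 3: 'b' vs 'd' => differ
  Position 4: 'c' vs 'd' => differ
  Position 5: 'd' vs 'b' => differ
  Position 6: 'a' vs 'c' => differ
  Position 7: 'c' vs 'c' => same
  Position 8: 'a' vs 'd' => differ
Total differences (Hamming distance): 7

7


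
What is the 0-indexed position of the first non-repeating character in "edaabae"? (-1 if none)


Input: edaabae
Character frequencies:
  'a': 3
  'b': 1
  'd': 1
  'e': 2
Scanning left to right for freq == 1:
  Position 0 ('e'): freq=2, skip
  Position 1 ('d'): unique! => answer = 1

1


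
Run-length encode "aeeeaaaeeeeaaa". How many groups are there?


Input: aeeeaaaeeeeaaa
Scanning for consecutive runs:
  Group 1: 'a' x 1 (positions 0-0)
  Group 2: 'e' x 3 (positions 1-3)
  Group 3: 'a' x 3 (positions 4-6)
  Group 4: 'e' x 4 (positions 7-10)
  Group 5: 'a' x 3 (positions 11-13)
Total groups: 5

5


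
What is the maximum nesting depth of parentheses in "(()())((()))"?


Input: "(()())((()))"
Tracking depth:
  Position 0 '(': depth becomes 1
  Position 1 '(': depth becomes 2
  Position 2 ')': depth becomes 1
  Position 3 '(': depth becomes 2
  Position 4 ')': depth becomes 1
  Position 5 ')': depth becomes 0
  Position 6 '(': depth becomes 1
  Position 7 '(': depth becomes 2
  Position 8 '(': depth becomes 3
  Position 9 ')': depth becomes 2
  Position 10 ')': depth becomes 1
  Position 11 ')': depth becomes 0
Maximum depth reached: 3

3


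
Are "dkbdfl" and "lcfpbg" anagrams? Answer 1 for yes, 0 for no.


Strings: "dkbdfl", "lcfpbg"
Sorted first:  bddfkl
Sorted second: bcfglp
Differ at position 1: 'd' vs 'c' => not anagrams

0


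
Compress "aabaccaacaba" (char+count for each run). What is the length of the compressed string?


Input: aabaccaacaba
Runs:
  'a' x 2 => "a2"
  'b' x 1 => "b1"
  'a' x 1 => "a1"
  'c' x 2 => "c2"
  'a' x 2 => "a2"
  'c' x 1 => "c1"
  'a' x 1 => "a1"
  'b' x 1 => "b1"
  'a' x 1 => "a1"
Compressed: "a2b1a1c2a2c1a1b1a1"
Compressed length: 18

18


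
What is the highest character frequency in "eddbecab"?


Input: eddbecab
Character counts:
  'a': 1
  'b': 2
  'c': 1
  'd': 2
  'e': 2
Maximum frequency: 2

2


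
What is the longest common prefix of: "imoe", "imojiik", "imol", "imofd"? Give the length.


Words: imoe, imojiik, imol, imofd
  Position 0: all 'i' => match
  Position 1: all 'm' => match
  Position 2: all 'o' => match
  Position 3: ('e', 'j', 'l', 'f') => mismatch, stop
LCP = "imo" (length 3)

3


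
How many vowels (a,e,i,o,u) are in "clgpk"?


Input: clgpk
Checking each character:
  'c' at position 0: consonant
  'l' at position 1: consonant
  'g' at position 2: consonant
  'p' at position 3: consonant
  'k' at position 4: consonant
Total vowels: 0

0


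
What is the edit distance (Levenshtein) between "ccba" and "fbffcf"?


Computing edit distance: "ccba" -> "fbffcf"
DP table:
           f    b    f    f    c    f
      0    1    2    3    4    5    6
  c   1    1    2    3    4    4    5
  c   2    2    2    3    4    4    5
  b   3    3    2    3    4    5    5
  a   4    4    3    3    4    5    6
Edit distance = dp[4][6] = 6

6


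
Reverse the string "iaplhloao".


Input: iaplhloao
Reading characters right to left:
  Position 8: 'o'
  Position 7: 'a'
  Position 6: 'o'
  Position 5: 'l'
  Position 4: 'h'
  Position 3: 'l'
  Position 2: 'p'
  Position 1: 'a'
  Position 0: 'i'
Reversed: oaolhlpai

oaolhlpai


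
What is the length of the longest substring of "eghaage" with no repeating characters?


Input: "eghaage"
Sliding window (track last position of each char):
  Position 0 ('e'): window [0,0] length 1 -- new best
  Position 1 ('g'): window [0,1] length 2 -- new best
  Position 2 ('h'): window [0,2] length 3 -- new best
  Position 3 ('a'): window [0,3] length 4 -- new best
  Position 4 ('a'): repeat (last at 3), move window start to 4
  Position 4 ('a'): window [4,4] length 1
  Position 5 ('g'): window [4,5] length 2
  Position 6 ('e'): window [4,6] length 3
Longest substring with no repeats: "egha" with length 4

4


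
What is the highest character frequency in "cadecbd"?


Input: cadecbd
Character counts:
  'a': 1
  'b': 1
  'c': 2
  'd': 2
  'e': 1
Maximum frequency: 2

2


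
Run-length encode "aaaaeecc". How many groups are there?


Input: aaaaeecc
Scanning for consecutive runs:
  Group 1: 'a' x 4 (positions 0-3)
  Group 2: 'e' x 2 (positions 4-5)
  Group 3: 'c' x 2 (positions 6-7)
Total groups: 3

3


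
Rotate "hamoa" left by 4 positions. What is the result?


Input: "hamoa", rotate left by 4
First 4 characters: "hamo"
Remaining characters: "a"
Concatenate remaining + first: "a" + "hamo" = "ahamo"

ahamo


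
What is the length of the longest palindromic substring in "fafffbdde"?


Input: "fafffbdde"
Checking substrings for palindromes:
  [0:3] "faf" (len 3) => palindrome
  [2:5] "fff" (len 3) => palindrome
  [2:4] "ff" (len 2) => palindrome
  [3:5] "ff" (len 2) => palindrome
  [6:8] "dd" (len 2) => palindrome
Longest palindromic substring: "faf" with length 3

3


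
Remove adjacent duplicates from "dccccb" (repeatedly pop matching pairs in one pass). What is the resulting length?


Input: dccccb
Stack-based adjacent duplicate removal:
  Read 'd': push. Stack: d
  Read 'c': push. Stack: dc
  Read 'c': matches stack top 'c' => pop. Stack: d
  Read 'c': push. Stack: dc
  Read 'c': matches stack top 'c' => pop. Stack: d
  Read 'b': push. Stack: db
Final stack: "db" (length 2)

2


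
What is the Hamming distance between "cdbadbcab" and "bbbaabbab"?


Comparing "cdbadbcab" and "bbbaabbab" position by position:
  Position 0: 'c' vs 'b' => differ
  Position 1: 'd' vs 'b' => differ
  Position 2: 'b' vs 'b' => same
  Position 3: 'a' vs 'a' => same
  Position 4: 'd' vs 'a' => differ
  Position 5: 'b' vs 'b' => same
  Position 6: 'c' vs 'b' => differ
  Position 7: 'a' vs 'a' => same
  Position 8: 'b' vs 'b' => same
Total differences (Hamming distance): 4

4


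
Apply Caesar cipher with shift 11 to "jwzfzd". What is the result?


Caesar cipher: shift "jwzfzd" by 11
  'j' (pos 9) + 11 = pos 20 = 'u'
  'w' (pos 22) + 11 = pos 7 = 'h'
  'z' (pos 25) + 11 = pos 10 = 'k'
  'f' (pos 5) + 11 = pos 16 = 'q'
  'z' (pos 25) + 11 = pos 10 = 'k'
  'd' (pos 3) + 11 = pos 14 = 'o'
Result: uhkqko

uhkqko


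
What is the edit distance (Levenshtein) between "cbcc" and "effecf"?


Computing edit distance: "cbcc" -> "effecf"
DP table:
           e    f    f    e    c    f
      0    1    2    3    4    5    6
  c   1    1    2    3    4    4    5
  b   2    2    2    3    4    5    5
  c   3    3    3    3    4    4    5
  c   4    4    4    4    4    4    5
Edit distance = dp[4][6] = 5

5


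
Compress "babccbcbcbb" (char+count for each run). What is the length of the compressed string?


Input: babccbcbcbb
Runs:
  'b' x 1 => "b1"
  'a' x 1 => "a1"
  'b' x 1 => "b1"
  'c' x 2 => "c2"
  'b' x 1 => "b1"
  'c' x 1 => "c1"
  'b' x 1 => "b1"
  'c' x 1 => "c1"
  'b' x 2 => "b2"
Compressed: "b1a1b1c2b1c1b1c1b2"
Compressed length: 18

18


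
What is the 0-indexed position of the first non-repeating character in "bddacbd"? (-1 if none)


Input: bddacbd
Character frequencies:
  'a': 1
  'b': 2
  'c': 1
  'd': 3
Scanning left to right for freq == 1:
  Position 0 ('b'): freq=2, skip
  Position 1 ('d'): freq=3, skip
  Position 2 ('d'): freq=3, skip
  Position 3 ('a'): unique! => answer = 3

3


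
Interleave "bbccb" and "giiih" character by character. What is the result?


Interleaving "bbccb" and "giiih":
  Position 0: 'b' from first, 'g' from second => "bg"
  Position 1: 'b' from first, 'i' from second => "bi"
  Position 2: 'c' from first, 'i' from second => "ci"
  Position 3: 'c' from first, 'i' from second => "ci"
  Position 4: 'b' from first, 'h' from second => "bh"
Result: bgbicicibh

bgbicicibh


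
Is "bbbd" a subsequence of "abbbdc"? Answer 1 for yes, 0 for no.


Check if "bbbd" is a subsequence of "abbbdc"
Greedy scan:
  Position 0 ('a'): no match needed
  Position 1 ('b'): matches sub[0] = 'b'
  Position 2 ('b'): matches sub[1] = 'b'
  Position 3 ('b'): matches sub[2] = 'b'
  Position 4 ('d'): matches sub[3] = 'd'
  Position 5 ('c'): no match needed
All 4 characters matched => is a subsequence

1


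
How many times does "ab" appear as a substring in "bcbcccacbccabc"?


Searching for "ab" in "bcbcccacbccabc"
Scanning each position:
  Position 0: "bc" => no
  Position 1: "cb" => no
  Position 2: "bc" => no
  Position 3: "cc" => no
  Position 4: "cc" => no
  Position 5: "ca" => no
  Position 6: "ac" => no
  Position 7: "cb" => no
  Position 8: "bc" => no
  Position 9: "cc" => no
  Position 10: "ca" => no
  Position 11: "ab" => MATCH
  Position 12: "bc" => no
Total occurrences: 1

1


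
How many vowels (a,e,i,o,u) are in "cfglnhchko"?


Input: cfglnhchko
Checking each character:
  'c' at position 0: consonant
  'f' at position 1: consonant
  'g' at position 2: consonant
  'l' at position 3: consonant
  'n' at position 4: consonant
  'h' at position 5: consonant
  'c' at position 6: consonant
  'h' at position 7: consonant
  'k' at position 8: consonant
  'o' at position 9: vowel (running total: 1)
Total vowels: 1

1


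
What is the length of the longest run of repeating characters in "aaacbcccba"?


Input: "aaacbcccba"
Scanning for longest run:
  Position 1 ('a'): continues run of 'a', length=2
  Position 2 ('a'): continues run of 'a', length=3
  Position 3 ('c'): new char, reset run to 1
  Position 4 ('b'): new char, reset run to 1
  Position 5 ('c'): new char, reset run to 1
  Position 6 ('c'): continues run of 'c', length=2
  Position 7 ('c'): continues run of 'c', length=3
  Position 8 ('b'): new char, reset run to 1
  Position 9 ('a'): new char, reset run to 1
Longest run: 'a' with length 3

3


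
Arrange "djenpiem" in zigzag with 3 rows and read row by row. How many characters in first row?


Zigzag "djenpiem" into 3 rows:
Placing characters:
  'd' => row 0
  'j' => row 1
  'e' => row 2
  'n' => row 1
  'p' => row 0
  'i' => row 1
  'e' => row 2
  'm' => row 1
Rows:
  Row 0: "dp"
  Row 1: "jnim"
  Row 2: "ee"
First row length: 2

2


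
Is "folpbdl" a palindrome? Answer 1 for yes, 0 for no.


Input: folpbdl
Reversed: ldbplof
  Compare pos 0 ('f') with pos 6 ('l'): MISMATCH
  Compare pos 1 ('o') with pos 5 ('d'): MISMATCH
  Compare pos 2 ('l') with pos 4 ('b'): MISMATCH
Result: not a palindrome

0


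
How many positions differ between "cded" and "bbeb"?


Comparing "cded" and "bbeb" position by position:
  Position 0: 'c' vs 'b' => DIFFER
  Position 1: 'd' vs 'b' => DIFFER
  Position 2: 'e' vs 'e' => same
  Position 3: 'd' vs 'b' => DIFFER
Positions that differ: 3

3


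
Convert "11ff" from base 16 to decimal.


Input: "11ff" in base 16
Positional expansion:
  Digit '1' (value 1) x 16^3 = 4096
  Digit '1' (value 1) x 16^2 = 256
  Digit 'f' (value 15) x 16^1 = 240
  Digit 'f' (value 15) x 16^0 = 15
Sum = 4607

4607


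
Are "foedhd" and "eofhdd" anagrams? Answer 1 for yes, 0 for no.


Strings: "foedhd", "eofhdd"
Sorted first:  ddefho
Sorted second: ddefho
Sorted forms match => anagrams

1


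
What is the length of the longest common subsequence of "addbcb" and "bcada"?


LCS of "addbcb" and "bcada"
DP table:
           b    c    a    d    a
      0    0    0    0    0    0
  a   0    0    0    1    1    1
  d   0    0    0    1    2    2
  d   0    0    0    1    2    2
  b   0    1    1    1    2    2
  c   0    1    2    2    2    2
  b   0    1    2    2    2    2
LCS length = dp[6][5] = 2

2


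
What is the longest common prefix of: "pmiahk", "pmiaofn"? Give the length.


Words: pmiahk, pmiaofn
  Position 0: all 'p' => match
  Position 1: all 'm' => match
  Position 2: all 'i' => match
  Position 3: all 'a' => match
  Position 4: ('h', 'o') => mismatch, stop
LCP = "pmia" (length 4)

4


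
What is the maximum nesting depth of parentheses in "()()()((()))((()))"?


Input: "()()()((()))((()))"
Tracking depth:
  Position 0 '(': depth becomes 1
  Position 1 ')': depth becomes 0
  Position 2 '(': depth becomes 1
  Position 3 ')': depth becomes 0
  Position 4 '(': depth becomes 1
  Position 5 ')': depth becomes 0
  Position 6 '(': depth becomes 1
  Position 7 '(': depth becomes 2
  Position 8 '(': depth becomes 3
  Position 9 ')': depth becomes 2
  Position 10 ')': depth becomes 1
  Position 11 ')': depth becomes 0
  Position 12 '(': depth becomes 1
  Position 13 '(': depth becomes 2
  Position 14 '(': depth becomes 3
  Position 15 ')': depth becomes 2
  Position 16 ')': depth becomes 1
  Position 17 ')': depth becomes 0
Maximum depth reached: 3

3


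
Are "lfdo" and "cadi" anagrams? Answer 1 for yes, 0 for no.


Strings: "lfdo", "cadi"
Sorted first:  dflo
Sorted second: acdi
Differ at position 0: 'd' vs 'a' => not anagrams

0


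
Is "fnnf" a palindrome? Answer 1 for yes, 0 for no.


Input: fnnf
Reversed: fnnf
  Compare pos 0 ('f') with pos 3 ('f'): match
  Compare pos 1 ('n') with pos 2 ('n'): match
Result: palindrome

1


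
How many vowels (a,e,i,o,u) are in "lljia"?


Input: lljia
Checking each character:
  'l' at position 0: consonant
  'l' at position 1: consonant
  'j' at position 2: consonant
  'i' at position 3: vowel (running total: 1)
  'a' at position 4: vowel (running total: 2)
Total vowels: 2

2


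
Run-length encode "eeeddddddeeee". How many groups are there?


Input: eeeddddddeeee
Scanning for consecutive runs:
  Group 1: 'e' x 3 (positions 0-2)
  Group 2: 'd' x 6 (positions 3-8)
  Group 3: 'e' x 4 (positions 9-12)
Total groups: 3

3


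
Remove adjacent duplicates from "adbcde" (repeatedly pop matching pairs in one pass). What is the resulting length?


Input: adbcde
Stack-based adjacent duplicate removal:
  Read 'a': push. Stack: a
  Read 'd': push. Stack: ad
  Read 'b': push. Stack: adb
  Read 'c': push. Stack: adbc
  Read 'd': push. Stack: adbcd
  Read 'e': push. Stack: adbcde
Final stack: "adbcde" (length 6)

6


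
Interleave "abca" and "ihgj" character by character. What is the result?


Interleaving "abca" and "ihgj":
  Position 0: 'a' from first, 'i' from second => "ai"
  Position 1: 'b' from first, 'h' from second => "bh"
  Position 2: 'c' from first, 'g' from second => "cg"
  Position 3: 'a' from first, 'j' from second => "aj"
Result: aibhcgaj

aibhcgaj


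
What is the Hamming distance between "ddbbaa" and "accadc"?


Comparing "ddbbaa" and "accadc" position by position:
  Position 0: 'd' vs 'a' => differ
  Position 1: 'd' vs 'c' => differ
  Position 2: 'b' vs 'c' => differ
  Position 3: 'b' vs 'a' => differ
  Position 4: 'a' vs 'd' => differ
  Position 5: 'a' vs 'c' => differ
Total differences (Hamming distance): 6

6


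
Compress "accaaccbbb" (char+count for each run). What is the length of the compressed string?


Input: accaaccbbb
Runs:
  'a' x 1 => "a1"
  'c' x 2 => "c2"
  'a' x 2 => "a2"
  'c' x 2 => "c2"
  'b' x 3 => "b3"
Compressed: "a1c2a2c2b3"
Compressed length: 10

10


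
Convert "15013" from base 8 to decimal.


Input: "15013" in base 8
Positional expansion:
  Digit '1' (value 1) x 8^4 = 4096
  Digit '5' (value 5) x 8^3 = 2560
  Digit '0' (value 0) x 8^2 = 0
  Digit '1' (value 1) x 8^1 = 8
  Digit '3' (value 3) x 8^0 = 3
Sum = 6667

6667


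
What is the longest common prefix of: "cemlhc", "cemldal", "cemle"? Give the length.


Words: cemlhc, cemldal, cemle
  Position 0: all 'c' => match
  Position 1: all 'e' => match
  Position 2: all 'm' => match
  Position 3: all 'l' => match
  Position 4: ('h', 'd', 'e') => mismatch, stop
LCP = "ceml" (length 4)

4


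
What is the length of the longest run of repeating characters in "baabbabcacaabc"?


Input: "baabbabcacaabc"
Scanning for longest run:
  Position 1 ('a'): new char, reset run to 1
  Position 2 ('a'): continues run of 'a', length=2
  Position 3 ('b'): new char, reset run to 1
  Position 4 ('b'): continues run of 'b', length=2
  Position 5 ('a'): new char, reset run to 1
  Position 6 ('b'): new char, reset run to 1
  Position 7 ('c'): new char, reset run to 1
  Position 8 ('a'): new char, reset run to 1
  Position 9 ('c'): new char, reset run to 1
  Position 10 ('a'): new char, reset run to 1
  Position 11 ('a'): continues run of 'a', length=2
  Position 12 ('b'): new char, reset run to 1
  Position 13 ('c'): new char, reset run to 1
Longest run: 'a' with length 2

2


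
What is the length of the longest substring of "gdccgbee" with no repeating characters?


Input: "gdccgbee"
Sliding window (track last position of each char):
  Position 0 ('g'): window [0,0] length 1 -- new best
  Position 1 ('d'): window [0,1] length 2 -- new best
  Position 2 ('c'): window [0,2] length 3 -- new best
  Position 3 ('c'): repeat (last at 2), move window start to 3
  Position 3 ('c'): window [3,3] length 1
  Position 4 ('g'): window [3,4] length 2
  Position 5 ('b'): window [3,5] length 3
  Position 6 ('e'): window [3,6] length 4 -- new best
  Position 7 ('e'): repeat (last at 6), move window start to 7
  Position 7 ('e'): window [7,7] length 1
Longest substring with no repeats: "cgbe" with length 4

4


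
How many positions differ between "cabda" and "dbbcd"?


Comparing "cabda" and "dbbcd" position by position:
  Position 0: 'c' vs 'd' => DIFFER
  Position 1: 'a' vs 'b' => DIFFER
  Position 2: 'b' vs 'b' => same
  Position 3: 'd' vs 'c' => DIFFER
  Position 4: 'a' vs 'd' => DIFFER
Positions that differ: 4

4


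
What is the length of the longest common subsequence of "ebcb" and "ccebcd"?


LCS of "ebcb" and "ccebcd"
DP table:
           c    c    e    b    c    d
      0    0    0    0    0    0    0
  e   0    0    0    1    1    1    1
  b   0    0    0    1    2    2    2
  c   0    1    1    1    2    3    3
  b   0    1    1    1    2    3    3
LCS length = dp[4][6] = 3

3


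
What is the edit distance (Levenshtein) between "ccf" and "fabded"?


Computing edit distance: "ccf" -> "fabded"
DP table:
           f    a    b    d    e    d
      0    1    2    3    4    5    6
  c   1    1    2    3    4    5    6
  c   2    2    2    3    4    5    6
  f   3    2    3    3    4    5    6
Edit distance = dp[3][6] = 6

6


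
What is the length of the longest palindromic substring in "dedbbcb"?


Input: "dedbbcb"
Checking substrings for palindromes:
  [0:3] "ded" (len 3) => palindrome
  [4:7] "bcb" (len 3) => palindrome
  [3:5] "bb" (len 2) => palindrome
Longest palindromic substring: "ded" with length 3

3


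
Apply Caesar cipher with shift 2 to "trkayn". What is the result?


Caesar cipher: shift "trkayn" by 2
  't' (pos 19) + 2 = pos 21 = 'v'
  'r' (pos 17) + 2 = pos 19 = 't'
  'k' (pos 10) + 2 = pos 12 = 'm'
  'a' (pos 0) + 2 = pos 2 = 'c'
  'y' (pos 24) + 2 = pos 0 = 'a'
  'n' (pos 13) + 2 = pos 15 = 'p'
Result: vtmcap

vtmcap


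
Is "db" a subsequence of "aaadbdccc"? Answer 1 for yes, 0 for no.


Check if "db" is a subsequence of "aaadbdccc"
Greedy scan:
  Position 0 ('a'): no match needed
  Position 1 ('a'): no match needed
  Position 2 ('a'): no match needed
  Position 3 ('d'): matches sub[0] = 'd'
  Position 4 ('b'): matches sub[1] = 'b'
  Position 5 ('d'): no match needed
  Position 6 ('c'): no match needed
  Position 7 ('c'): no match needed
  Position 8 ('c'): no match needed
All 2 characters matched => is a subsequence

1


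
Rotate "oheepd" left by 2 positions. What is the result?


Input: "oheepd", rotate left by 2
First 2 characters: "oh"
Remaining characters: "eepd"
Concatenate remaining + first: "eepd" + "oh" = "eepdoh"

eepdoh


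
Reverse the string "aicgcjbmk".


Input: aicgcjbmk
Reading characters right to left:
  Position 8: 'k'
  Position 7: 'm'
  Position 6: 'b'
  Position 5: 'j'
  Position 4: 'c'
  Position 3: 'g'
  Position 2: 'c'
  Position 1: 'i'
  Position 0: 'a'
Reversed: kmbjcgcia

kmbjcgcia


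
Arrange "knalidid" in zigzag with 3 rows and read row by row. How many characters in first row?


Zigzag "knalidid" into 3 rows:
Placing characters:
  'k' => row 0
  'n' => row 1
  'a' => row 2
  'l' => row 1
  'i' => row 0
  'd' => row 1
  'i' => row 2
  'd' => row 1
Rows:
  Row 0: "ki"
  Row 1: "nldd"
  Row 2: "ai"
First row length: 2

2


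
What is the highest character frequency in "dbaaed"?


Input: dbaaed
Character counts:
  'a': 2
  'b': 1
  'd': 2
  'e': 1
Maximum frequency: 2

2


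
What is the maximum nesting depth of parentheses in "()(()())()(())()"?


Input: "()(()())()(())()"
Tracking depth:
  Position 0 '(': depth becomes 1
  Position 1 ')': depth becomes 0
  Position 2 '(': depth becomes 1
  Position 3 '(': depth becomes 2
  Position 4 ')': depth becomes 1
  Position 5 '(': depth becomes 2
  Position 6 ')': depth becomes 1
  Position 7 ')': depth becomes 0
  Position 8 '(': depth becomes 1
  Position 9 ')': depth becomes 0
  Position 10 '(': depth becomes 1
  Position 11 '(': depth becomes 2
  Position 12 ')': depth becomes 1
  Position 13 ')': depth becomes 0
  Position 14 '(': depth becomes 1
  Position 15 ')': depth becomes 0
Maximum depth reached: 2

2


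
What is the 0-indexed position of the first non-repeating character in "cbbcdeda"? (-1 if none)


Input: cbbcdeda
Character frequencies:
  'a': 1
  'b': 2
  'c': 2
  'd': 2
  'e': 1
Scanning left to right for freq == 1:
  Position 0 ('c'): freq=2, skip
  Position 1 ('b'): freq=2, skip
  Position 2 ('b'): freq=2, skip
  Position 3 ('c'): freq=2, skip
  Position 4 ('d'): freq=2, skip
  Position 5 ('e'): unique! => answer = 5

5


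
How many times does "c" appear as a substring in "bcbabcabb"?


Searching for "c" in "bcbabcabb"
Scanning each position:
  Position 0: "b" => no
  Position 1: "c" => MATCH
  Position 2: "b" => no
  Position 3: "a" => no
  Position 4: "b" => no
  Position 5: "c" => MATCH
  Position 6: "a" => no
  Position 7: "b" => no
  Position 8: "b" => no
Total occurrences: 2

2


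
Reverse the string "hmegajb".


Input: hmegajb
Reading characters right to left:
  Position 6: 'b'
  Position 5: 'j'
  Position 4: 'a'
  Position 3: 'g'
  Position 2: 'e'
  Position 1: 'm'
  Position 0: 'h'
Reversed: bjagemh

bjagemh


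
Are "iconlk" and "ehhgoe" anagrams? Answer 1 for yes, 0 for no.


Strings: "iconlk", "ehhgoe"
Sorted first:  ciklno
Sorted second: eeghho
Differ at position 0: 'c' vs 'e' => not anagrams

0


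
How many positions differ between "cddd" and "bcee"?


Comparing "cddd" and "bcee" position by position:
  Position 0: 'c' vs 'b' => DIFFER
  Position 1: 'd' vs 'c' => DIFFER
  Position 2: 'd' vs 'e' => DIFFER
  Position 3: 'd' vs 'e' => DIFFER
Positions that differ: 4

4


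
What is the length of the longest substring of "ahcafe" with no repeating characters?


Input: "ahcafe"
Sliding window (track last position of each char):
  Position 0 ('a'): window [0,0] length 1 -- new best
  Position 1 ('h'): window [0,1] length 2 -- new best
  Position 2 ('c'): window [0,2] length 3 -- new best
  Position 3 ('a'): repeat (last at 0), move window start to 1
  Position 3 ('a'): window [1,3] length 3
  Position 4 ('f'): window [1,4] length 4 -- new best
  Position 5 ('e'): window [1,5] length 5 -- new best
Longest substring with no repeats: "hcafe" with length 5

5


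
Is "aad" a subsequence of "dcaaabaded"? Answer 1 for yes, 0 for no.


Check if "aad" is a subsequence of "dcaaabaded"
Greedy scan:
  Position 0 ('d'): no match needed
  Position 1 ('c'): no match needed
  Position 2 ('a'): matches sub[0] = 'a'
  Position 3 ('a'): matches sub[1] = 'a'
  Position 4 ('a'): no match needed
  Position 5 ('b'): no match needed
  Position 6 ('a'): no match needed
  Position 7 ('d'): matches sub[2] = 'd'
  Position 8 ('e'): no match needed
  Position 9 ('d'): no match needed
All 3 characters matched => is a subsequence

1


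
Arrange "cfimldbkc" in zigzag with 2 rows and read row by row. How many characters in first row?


Zigzag "cfimldbkc" into 2 rows:
Placing characters:
  'c' => row 0
  'f' => row 1
  'i' => row 0
  'm' => row 1
  'l' => row 0
  'd' => row 1
  'b' => row 0
  'k' => row 1
  'c' => row 0
Rows:
  Row 0: "cilbc"
  Row 1: "fmdk"
First row length: 5

5


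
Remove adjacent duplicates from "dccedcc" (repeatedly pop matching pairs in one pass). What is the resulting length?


Input: dccedcc
Stack-based adjacent duplicate removal:
  Read 'd': push. Stack: d
  Read 'c': push. Stack: dc
  Read 'c': matches stack top 'c' => pop. Stack: d
  Read 'e': push. Stack: de
  Read 'd': push. Stack: ded
  Read 'c': push. Stack: dedc
  Read 'c': matches stack top 'c' => pop. Stack: ded
Final stack: "ded" (length 3)

3


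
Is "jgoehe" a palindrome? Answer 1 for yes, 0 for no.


Input: jgoehe
Reversed: eheogj
  Compare pos 0 ('j') with pos 5 ('e'): MISMATCH
  Compare pos 1 ('g') with pos 4 ('h'): MISMATCH
  Compare pos 2 ('o') with pos 3 ('e'): MISMATCH
Result: not a palindrome

0


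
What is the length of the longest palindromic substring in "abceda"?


Input: "abceda"
Checking substrings for palindromes:
  No multi-char palindromic substrings found
Longest palindromic substring: "a" with length 1

1


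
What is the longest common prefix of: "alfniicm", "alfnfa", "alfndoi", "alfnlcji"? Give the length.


Words: alfniicm, alfnfa, alfndoi, alfnlcji
  Position 0: all 'a' => match
  Position 1: all 'l' => match
  Position 2: all 'f' => match
  Position 3: all 'n' => match
  Position 4: ('i', 'f', 'd', 'l') => mismatch, stop
LCP = "alfn" (length 4)

4


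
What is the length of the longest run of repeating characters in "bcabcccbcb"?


Input: "bcabcccbcb"
Scanning for longest run:
  Position 1 ('c'): new char, reset run to 1
  Position 2 ('a'): new char, reset run to 1
  Position 3 ('b'): new char, reset run to 1
  Position 4 ('c'): new char, reset run to 1
  Position 5 ('c'): continues run of 'c', length=2
  Position 6 ('c'): continues run of 'c', length=3
  Position 7 ('b'): new char, reset run to 1
  Position 8 ('c'): new char, reset run to 1
  Position 9 ('b'): new char, reset run to 1
Longest run: 'c' with length 3

3


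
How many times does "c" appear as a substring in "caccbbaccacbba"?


Searching for "c" in "caccbbaccacbba"
Scanning each position:
  Position 0: "c" => MATCH
  Position 1: "a" => no
  Position 2: "c" => MATCH
  Position 3: "c" => MATCH
  Position 4: "b" => no
  Position 5: "b" => no
  Position 6: "a" => no
  Position 7: "c" => MATCH
  Position 8: "c" => MATCH
  Position 9: "a" => no
  Position 10: "c" => MATCH
  Position 11: "b" => no
  Position 12: "b" => no
  Position 13: "a" => no
Total occurrences: 6

6


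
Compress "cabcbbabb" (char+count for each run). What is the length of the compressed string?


Input: cabcbbabb
Runs:
  'c' x 1 => "c1"
  'a' x 1 => "a1"
  'b' x 1 => "b1"
  'c' x 1 => "c1"
  'b' x 2 => "b2"
  'a' x 1 => "a1"
  'b' x 2 => "b2"
Compressed: "c1a1b1c1b2a1b2"
Compressed length: 14

14


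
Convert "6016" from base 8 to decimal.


Input: "6016" in base 8
Positional expansion:
  Digit '6' (value 6) x 8^3 = 3072
  Digit '0' (value 0) x 8^2 = 0
  Digit '1' (value 1) x 8^1 = 8
  Digit '6' (value 6) x 8^0 = 6
Sum = 3086

3086


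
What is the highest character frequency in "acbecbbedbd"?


Input: acbecbbedbd
Character counts:
  'a': 1
  'b': 4
  'c': 2
  'd': 2
  'e': 2
Maximum frequency: 4

4


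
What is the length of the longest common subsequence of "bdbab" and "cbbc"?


LCS of "bdbab" and "cbbc"
DP table:
           c    b    b    c
      0    0    0    0    0
  b   0    0    1    1    1
  d   0    0    1    1    1
  b   0    0    1    2    2
  a   0    0    1    2    2
  b   0    0    1    2    2
LCS length = dp[5][4] = 2

2


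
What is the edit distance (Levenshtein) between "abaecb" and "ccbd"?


Computing edit distance: "abaecb" -> "ccbd"
DP table:
           c    c    b    d
      0    1    2    3    4
  a   1    1    2    3    4
  b   2    2    2    2    3
  a   3    3    3    3    3
  e   4    4    4    4    4
  c   5    4    4    5    5
  b   6    5    5    4    5
Edit distance = dp[6][4] = 5

5


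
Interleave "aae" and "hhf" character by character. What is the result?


Interleaving "aae" and "hhf":
  Position 0: 'a' from first, 'h' from second => "ah"
  Position 1: 'a' from first, 'h' from second => "ah"
  Position 2: 'e' from first, 'f' from second => "ef"
Result: ahahef

ahahef


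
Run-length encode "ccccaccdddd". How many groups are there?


Input: ccccaccdddd
Scanning for consecutive runs:
  Group 1: 'c' x 4 (positions 0-3)
  Group 2: 'a' x 1 (positions 4-4)
  Group 3: 'c' x 2 (positions 5-6)
  Group 4: 'd' x 4 (positions 7-10)
Total groups: 4

4


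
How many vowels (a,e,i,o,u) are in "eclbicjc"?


Input: eclbicjc
Checking each character:
  'e' at position 0: vowel (running total: 1)
  'c' at position 1: consonant
  'l' at position 2: consonant
  'b' at position 3: consonant
  'i' at position 4: vowel (running total: 2)
  'c' at position 5: consonant
  'j' at position 6: consonant
  'c' at position 7: consonant
Total vowels: 2

2


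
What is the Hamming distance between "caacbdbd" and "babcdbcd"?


Comparing "caacbdbd" and "babcdbcd" position by position:
  Position 0: 'c' vs 'b' => differ
  Position 1: 'a' vs 'a' => same
  Position 2: 'a' vs 'b' => differ
  Position 3: 'c' vs 'c' => same
  Position 4: 'b' vs 'd' => differ
  Position 5: 'd' vs 'b' => differ
  Position 6: 'b' vs 'c' => differ
  Position 7: 'd' vs 'd' => same
Total differences (Hamming distance): 5

5


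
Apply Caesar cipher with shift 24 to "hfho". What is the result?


Caesar cipher: shift "hfho" by 24
  'h' (pos 7) + 24 = pos 5 = 'f'
  'f' (pos 5) + 24 = pos 3 = 'd'
  'h' (pos 7) + 24 = pos 5 = 'f'
  'o' (pos 14) + 24 = pos 12 = 'm'
Result: fdfm

fdfm


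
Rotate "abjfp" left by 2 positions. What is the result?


Input: "abjfp", rotate left by 2
First 2 characters: "ab"
Remaining characters: "jfp"
Concatenate remaining + first: "jfp" + "ab" = "jfpab"

jfpab


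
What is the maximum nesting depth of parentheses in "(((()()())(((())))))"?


Input: "(((()()())(((())))))"
Tracking depth:
  Position 0 '(': depth becomes 1
  Position 1 '(': depth becomes 2
  Position 2 '(': depth becomes 3
  Position 3 '(': depth becomes 4
  Position 4 ')': depth becomes 3
  Position 5 '(': depth becomes 4
  Position 6 ')': depth becomes 3
  Position 7 '(': depth becomes 4
  Position 8 ')': depth becomes 3
  Position 9 ')': depth becomes 2
  Position 10 '(': depth becomes 3
  Position 11 '(': depth becomes 4
  Position 12 '(': depth becomes 5
  Position 13 '(': depth becomes 6
  Position 14 ')': depth becomes 5
  Position 15 ')': depth becomes 4
  Position 16 ')': depth becomes 3
  Position 17 ')': depth becomes 2
  Position 18 ')': depth becomes 1
  Position 19 ')': depth becomes 0
Maximum depth reached: 6

6


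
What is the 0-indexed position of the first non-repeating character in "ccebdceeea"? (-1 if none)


Input: ccebdceeea
Character frequencies:
  'a': 1
  'b': 1
  'c': 3
  'd': 1
  'e': 4
Scanning left to right for freq == 1:
  Position 0 ('c'): freq=3, skip
  Position 1 ('c'): freq=3, skip
  Position 2 ('e'): freq=4, skip
  Position 3 ('b'): unique! => answer = 3

3


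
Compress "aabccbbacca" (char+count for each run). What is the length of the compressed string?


Input: aabccbbacca
Runs:
  'a' x 2 => "a2"
  'b' x 1 => "b1"
  'c' x 2 => "c2"
  'b' x 2 => "b2"
  'a' x 1 => "a1"
  'c' x 2 => "c2"
  'a' x 1 => "a1"
Compressed: "a2b1c2b2a1c2a1"
Compressed length: 14

14


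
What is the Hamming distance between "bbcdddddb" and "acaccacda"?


Comparing "bbcdddddb" and "acaccacda" position by position:
  Position 0: 'b' vs 'a' => differ
  Position 1: 'b' vs 'c' => differ
  Position 2: 'c' vs 'a' => differ
  Position 3: 'd' vs 'c' => differ
  Position 4: 'd' vs 'c' => differ
  Position 5: 'd' vs 'a' => differ
  Position 6: 'd' vs 'c' => differ
  Position 7: 'd' vs 'd' => same
  Position 8: 'b' vs 'a' => differ
Total differences (Hamming distance): 8

8


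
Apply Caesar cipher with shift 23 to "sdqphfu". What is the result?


Caesar cipher: shift "sdqphfu" by 23
  's' (pos 18) + 23 = pos 15 = 'p'
  'd' (pos 3) + 23 = pos 0 = 'a'
  'q' (pos 16) + 23 = pos 13 = 'n'
  'p' (pos 15) + 23 = pos 12 = 'm'
  'h' (pos 7) + 23 = pos 4 = 'e'
  'f' (pos 5) + 23 = pos 2 = 'c'
  'u' (pos 20) + 23 = pos 17 = 'r'
Result: panmecr

panmecr


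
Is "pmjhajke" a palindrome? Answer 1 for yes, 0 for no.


Input: pmjhajke
Reversed: ekjahjmp
  Compare pos 0 ('p') with pos 7 ('e'): MISMATCH
  Compare pos 1 ('m') with pos 6 ('k'): MISMATCH
  Compare pos 2 ('j') with pos 5 ('j'): match
  Compare pos 3 ('h') with pos 4 ('a'): MISMATCH
Result: not a palindrome

0


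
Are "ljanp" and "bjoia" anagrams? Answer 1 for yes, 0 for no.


Strings: "ljanp", "bjoia"
Sorted first:  ajlnp
Sorted second: abijo
Differ at position 1: 'j' vs 'b' => not anagrams

0


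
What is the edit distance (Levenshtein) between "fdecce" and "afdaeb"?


Computing edit distance: "fdecce" -> "afdaeb"
DP table:
           a    f    d    a    e    b
      0    1    2    3    4    5    6
  f   1    1    1    2    3    4    5
  d   2    2    2    1    2    3    4
  e   3    3    3    2    2    2    3
  c   4    4    4    3    3    3    3
  c   5    5    5    4    4    4    4
  e   6    6    6    5    5    4    5
Edit distance = dp[6][6] = 5

5


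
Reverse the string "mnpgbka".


Input: mnpgbka
Reading characters right to left:
  Position 6: 'a'
  Position 5: 'k'
  Position 4: 'b'
  Position 3: 'g'
  Position 2: 'p'
  Position 1: 'n'
  Position 0: 'm'
Reversed: akbgpnm

akbgpnm


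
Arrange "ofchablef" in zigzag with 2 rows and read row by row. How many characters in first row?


Zigzag "ofchablef" into 2 rows:
Placing characters:
  'o' => row 0
  'f' => row 1
  'c' => row 0
  'h' => row 1
  'a' => row 0
  'b' => row 1
  'l' => row 0
  'e' => row 1
  'f' => row 0
Rows:
  Row 0: "ocalf"
  Row 1: "fhbe"
First row length: 5

5


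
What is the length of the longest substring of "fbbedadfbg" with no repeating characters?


Input: "fbbedadfbg"
Sliding window (track last position of each char):
  Position 0 ('f'): window [0,0] length 1 -- new best
  Position 1 ('b'): window [0,1] length 2 -- new best
  Position 2 ('b'): repeat (last at 1), move window start to 2
  Position 2 ('b'): window [2,2] length 1
  Position 3 ('e'): window [2,3] length 2
  Position 4 ('d'): window [2,4] length 3 -- new best
  Position 5 ('a'): window [2,5] length 4 -- new best
  Position 6 ('d'): repeat (last at 4), move window start to 5
  Position 6 ('d'): window [5,6] length 2
  Position 7 ('f'): window [5,7] length 3
  Position 8 ('b'): window [5,8] length 4
  Position 9 ('g'): window [5,9] length 5 -- new best
Longest substring with no repeats: "adfbg" with length 5

5


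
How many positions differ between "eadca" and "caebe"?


Comparing "eadca" and "caebe" position by position:
  Position 0: 'e' vs 'c' => DIFFER
  Position 1: 'a' vs 'a' => same
  Position 2: 'd' vs 'e' => DIFFER
  Position 3: 'c' vs 'b' => DIFFER
  Position 4: 'a' vs 'e' => DIFFER
Positions that differ: 4

4


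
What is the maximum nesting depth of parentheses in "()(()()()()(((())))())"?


Input: "()(()()()()(((())))())"
Tracking depth:
  Position 0 '(': depth becomes 1
  Position 1 ')': depth becomes 0
  Position 2 '(': depth becomes 1
  Position 3 '(': depth becomes 2
  Position 4 ')': depth becomes 1
  Position 5 '(': depth becomes 2
  Position 6 ')': depth becomes 1
  Position 7 '(': depth becomes 2
  Position 8 ')': depth becomes 1
  Position 9 '(': depth becomes 2
  Position 10 ')': depth becomes 1
  Position 11 '(': depth becomes 2
  Position 12 '(': depth becomes 3
  Position 13 '(': depth becomes 4
  Position 14 '(': depth becomes 5
  Position 15 ')': depth becomes 4
  Position 16 ')': depth becomes 3
  Position 17 ')': depth becomes 2
  Position 18 ')': depth becomes 1
  Position 19 '(': depth becomes 2
  Position 20 ')': depth becomes 1
  Position 21 ')': depth becomes 0
Maximum depth reached: 5

5


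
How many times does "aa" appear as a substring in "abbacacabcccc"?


Searching for "aa" in "abbacacabcccc"
Scanning each position:
  Position 0: "ab" => no
  Position 1: "bb" => no
  Position 2: "ba" => no
  Position 3: "ac" => no
  Position 4: "ca" => no
  Position 5: "ac" => no
  Position 6: "ca" => no
  Position 7: "ab" => no
  Position 8: "bc" => no
  Position 9: "cc" => no
  Position 10: "cc" => no
  Position 11: "cc" => no
Total occurrences: 0

0


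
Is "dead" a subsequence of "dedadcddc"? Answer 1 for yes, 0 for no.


Check if "dead" is a subsequence of "dedadcddc"
Greedy scan:
  Position 0 ('d'): matches sub[0] = 'd'
  Position 1 ('e'): matches sub[1] = 'e'
  Position 2 ('d'): no match needed
  Position 3 ('a'): matches sub[2] = 'a'
  Position 4 ('d'): matches sub[3] = 'd'
  Position 5 ('c'): no match needed
  Position 6 ('d'): no match needed
  Position 7 ('d'): no match needed
  Position 8 ('c'): no match needed
All 4 characters matched => is a subsequence

1


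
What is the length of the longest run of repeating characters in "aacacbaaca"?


Input: "aacacbaaca"
Scanning for longest run:
  Position 1 ('a'): continues run of 'a', length=2
  Position 2 ('c'): new char, reset run to 1
  Position 3 ('a'): new char, reset run to 1
  Position 4 ('c'): new char, reset run to 1
  Position 5 ('b'): new char, reset run to 1
  Position 6 ('a'): new char, reset run to 1
  Position 7 ('a'): continues run of 'a', length=2
  Position 8 ('c'): new char, reset run to 1
  Position 9 ('a'): new char, reset run to 1
Longest run: 'a' with length 2

2


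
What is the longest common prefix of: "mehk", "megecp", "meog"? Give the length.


Words: mehk, megecp, meog
  Position 0: all 'm' => match
  Position 1: all 'e' => match
  Position 2: ('h', 'g', 'o') => mismatch, stop
LCP = "me" (length 2)

2
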